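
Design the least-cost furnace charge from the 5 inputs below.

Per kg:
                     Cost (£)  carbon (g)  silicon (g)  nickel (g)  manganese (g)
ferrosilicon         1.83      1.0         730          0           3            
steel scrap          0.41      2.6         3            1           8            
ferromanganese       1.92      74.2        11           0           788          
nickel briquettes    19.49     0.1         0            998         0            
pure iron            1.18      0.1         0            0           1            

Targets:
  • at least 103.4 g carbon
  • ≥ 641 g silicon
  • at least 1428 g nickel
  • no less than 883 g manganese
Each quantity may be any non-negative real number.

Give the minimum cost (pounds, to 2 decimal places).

Set it up as a linear program. Let x1 = kg of ferrosilicon, x2 = kg of steel scrap, x3 = kg of ferromanganese, x4 = kg of nickel briquettes, x5 = kg of pure iron.
Minimise 1.83x1 + 0.41x2 + 1.92x3 + 19.49x4 + 1.18x5 s.t.:
  1x1 + 2.6x2 + 74.2x3 + 0.1x4 + 0.1x5 ≥ 103.4   (carbon)
  730x1 + 3x2 + 11x3 ≥ 641   (silicon)
  1x2 + 998x4 ≥ 1428   (nickel)
  3x1 + 8x2 + 788x3 + 1x5 ≥ 883   (manganese)
  x1, x2, x3, x4, x5 ≥ 0.
The minimum-cost mix takes nothing from steel scrap, pure iron — only ferrosilicon, ferromanganese, nickel briquettes. The carbon, silicon, nickel requirements are met with equality.
Optimal quantities: ferrosilicon = 0.8573 kg, ferromanganese = 1.38 kg, nickel briquettes = 1.431 kg.
Total cost: 1.83·0.8573 + 1.92·1.38 + 19.49·1.431 = 32.1086.

£32.11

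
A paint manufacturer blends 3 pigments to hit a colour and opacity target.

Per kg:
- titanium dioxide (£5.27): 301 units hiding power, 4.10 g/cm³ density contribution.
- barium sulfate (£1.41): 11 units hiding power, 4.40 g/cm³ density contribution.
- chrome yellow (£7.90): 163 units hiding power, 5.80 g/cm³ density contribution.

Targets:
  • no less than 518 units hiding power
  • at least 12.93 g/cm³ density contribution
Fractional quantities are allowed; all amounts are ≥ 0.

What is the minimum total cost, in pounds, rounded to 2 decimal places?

This is a linear program. Let x1 = kg of titanium dioxide, x2 = kg of barium sulfate, x3 = kg of chrome yellow.
Minimize 5.27x1 + 1.41x2 + 7.9x3 s.t.:
  301x1 + 11x2 + 163x3 ≥ 518   (hiding power)
  4.1x1 + 4.4x2 + 5.8x3 ≥ 12.93   (density contribution)
  x1, x2, x3 ≥ 0.
The minimum-cost mix takes nothing from chrome yellow — only titanium dioxide, barium sulfate. There the hiding power and density contribution constraints are tight.
That vertex is x1 = 1.67, x2 = 1.382.
Objective = 5.27·1.67 + 1.41·1.382 = 10.7495.

£10.75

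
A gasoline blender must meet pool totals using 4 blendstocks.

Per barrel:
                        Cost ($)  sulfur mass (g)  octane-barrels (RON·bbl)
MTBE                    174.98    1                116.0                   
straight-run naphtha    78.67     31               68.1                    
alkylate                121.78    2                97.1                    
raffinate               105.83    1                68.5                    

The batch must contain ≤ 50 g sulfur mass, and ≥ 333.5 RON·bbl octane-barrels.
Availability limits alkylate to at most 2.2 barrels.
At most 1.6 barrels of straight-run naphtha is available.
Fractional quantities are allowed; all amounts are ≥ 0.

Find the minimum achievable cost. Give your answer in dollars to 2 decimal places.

$413.50

Let x1 = barrels of MTBE, x2 = barrels of straight-run naphtha, x3 = barrels of alkylate, x4 = barrels of raffinate.
min 174.98x1 + 78.67x2 + 121.78x3 + 105.83x4 with:
  1x1 + 31x2 + 2x3 + 1x4 ≤ 50   (sulfur mass)
  116x1 + 68.1x2 + 97.1x3 + 68.5x4 ≥ 333.5   (octane-barrels)
  x3 ≤ 2.2
  x2 ≤ 1.6
  x1, x2, x3, x4 ≥ 0.
The optimal basis is {MTBE, straight-run naphtha, alkylate}; raffinate drops out. Binding constraints: sulfur mass, octane-barrels, the alkylate cap.
Solving gives x1 = 0.17317, x2 = 1.4654, x3 = 2.2.
Total cost: 174.98·0.17317 + 78.67·1.4654 + 121.78·2.2 = 413.5003.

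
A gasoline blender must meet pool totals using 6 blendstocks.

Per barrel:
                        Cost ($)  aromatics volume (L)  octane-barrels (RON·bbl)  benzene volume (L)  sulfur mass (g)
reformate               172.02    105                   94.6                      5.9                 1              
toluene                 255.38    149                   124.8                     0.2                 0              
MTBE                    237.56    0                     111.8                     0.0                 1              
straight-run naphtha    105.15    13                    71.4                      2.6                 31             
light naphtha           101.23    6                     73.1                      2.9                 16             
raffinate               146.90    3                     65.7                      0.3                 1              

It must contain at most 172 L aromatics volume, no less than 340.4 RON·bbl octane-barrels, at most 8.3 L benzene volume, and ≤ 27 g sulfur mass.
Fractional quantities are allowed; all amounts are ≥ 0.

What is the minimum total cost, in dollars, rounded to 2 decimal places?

Let x1 = barrels of reformate, x2 = barrels of toluene, x3 = barrels of MTBE, x4 = barrels of straight-run naphtha, x5 = barrels of light naphtha, x6 = barrels of raffinate.
Minimize 172.02x1 + 255.38x2 + 237.56x3 + 105.15x4 + 101.23x5 + 146.9x6 s.t.:
  105x1 + 149x2 + 13x4 + 6x5 + 3x6 ≤ 172   (aromatics volume)
  94.6x1 + 124.8x2 + 111.8x3 + 71.4x4 + 73.1x5 + 65.7x6 ≥ 340.4   (octane-barrels)
  5.9x1 + 0.2x2 + 2.6x4 + 2.9x5 + 0.3x6 ≤ 8.3   (benzene volume)
  1x1 + 1x3 + 31x4 + 16x5 + 1x6 ≤ 27   (sulfur mass)
  x1, x2, x3, x4, x5, x6 ≥ 0.
The minimum-cost mix takes nothing from straight-run naphtha, raffinate — only reformate, toluene, MTBE, light naphtha. There the aromatics volume, octane-barrels, benzene volume, sulfur mass constraints are tight.
Optimal quantities: reformate = 0.595784 barrels, toluene = 0.669934 barrels, MTBE = 0.744156 barrels, light naphtha = 1.60375 barrels.
Objective = 172.02·0.595784 + 255.38·0.669934 + 237.56·0.744156 + 101.23·1.60375 = 612.7038.

$612.70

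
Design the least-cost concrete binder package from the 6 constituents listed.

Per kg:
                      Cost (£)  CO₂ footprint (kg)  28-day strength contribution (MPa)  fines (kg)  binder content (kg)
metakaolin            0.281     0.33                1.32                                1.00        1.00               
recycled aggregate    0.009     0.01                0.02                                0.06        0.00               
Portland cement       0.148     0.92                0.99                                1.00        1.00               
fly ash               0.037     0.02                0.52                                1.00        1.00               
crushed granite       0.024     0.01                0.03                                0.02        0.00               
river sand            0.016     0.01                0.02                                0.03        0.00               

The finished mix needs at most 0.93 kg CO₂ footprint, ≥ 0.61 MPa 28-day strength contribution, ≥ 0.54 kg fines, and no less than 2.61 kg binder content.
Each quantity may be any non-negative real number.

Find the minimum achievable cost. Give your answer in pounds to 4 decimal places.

Let x1 = kg of metakaolin, x2 = kg of recycled aggregate, x3 = kg of Portland cement, x4 = kg of fly ash, x5 = kg of crushed granite, x6 = kg of river sand.
Minimise 0.281x1 + 0.009x2 + 0.148x3 + 0.037x4 + 0.024x5 + 0.016x6 subject to:
  0.33x1 + 0.01x2 + 0.92x3 + 0.02x4 + 0.01x5 + 0.01x6 ≤ 0.93   (CO₂ footprint)
  1.32x1 + 0.02x2 + 0.99x3 + 0.52x4 + 0.03x5 + 0.02x6 ≥ 0.61   (28-day strength contribution)
  1x1 + 0.06x2 + 1x3 + 1x4 + 0.02x5 + 0.03x6 ≥ 0.54   (fines)
  1x1 + 1x3 + 1x4 ≥ 2.61   (binder content)
  x1, x2, x3, x4, x5, x6 ≥ 0.
The cheapest feasible vertex uses only fly ash; metakaolin, recycled aggregate, Portland cement, crushed granite, river sand are not used. There the binder content constraint is tight.
Solving gives x4 = 2.61.
Hence cost = 0.037·2.61 = £0.096570.

£0.0966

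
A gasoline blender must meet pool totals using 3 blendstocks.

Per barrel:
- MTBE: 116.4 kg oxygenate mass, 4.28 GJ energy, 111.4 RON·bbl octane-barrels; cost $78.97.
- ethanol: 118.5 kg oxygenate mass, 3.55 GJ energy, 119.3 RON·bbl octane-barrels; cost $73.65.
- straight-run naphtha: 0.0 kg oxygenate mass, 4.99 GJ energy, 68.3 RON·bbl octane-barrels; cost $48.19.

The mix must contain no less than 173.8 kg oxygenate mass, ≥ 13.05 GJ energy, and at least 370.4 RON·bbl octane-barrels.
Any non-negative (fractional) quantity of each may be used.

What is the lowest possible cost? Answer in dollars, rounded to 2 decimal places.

$232.80

Let x1 = barrels of MTBE, x2 = barrels of ethanol, x3 = barrels of straight-run naphtha.
min 78.97x1 + 73.65x2 + 48.19x3 with:
  116.4x1 + 118.5x2 ≥ 173.8   (oxygenate mass)
  4.28x1 + 3.55x2 + 4.99x3 ≥ 13.05   (energy)
  111.4x1 + 119.3x2 + 68.3x3 ≥ 370.4   (octane-barrels)
  x1, x2, x3 ≥ 0.
The cheapest feasible vertex uses only ethanol, straight-run naphtha; MTBE is not used. There the energy and octane-barrels constraints are tight.
That vertex is x2 = 2.7122, x3 = 0.6857.
Objective = 73.65·2.7122 + 48.19·0.6857 = 232.7974.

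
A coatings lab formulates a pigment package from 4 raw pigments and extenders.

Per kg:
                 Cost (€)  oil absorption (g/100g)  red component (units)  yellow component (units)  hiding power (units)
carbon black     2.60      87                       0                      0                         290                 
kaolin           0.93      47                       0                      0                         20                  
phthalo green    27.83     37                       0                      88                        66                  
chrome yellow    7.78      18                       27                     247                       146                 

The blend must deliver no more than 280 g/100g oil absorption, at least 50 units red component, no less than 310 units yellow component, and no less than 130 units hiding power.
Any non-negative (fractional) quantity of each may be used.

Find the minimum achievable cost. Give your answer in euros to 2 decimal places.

€14.41

Set it up as a linear program. Let x1 = kg of carbon black, x2 = kg of kaolin, x3 = kg of phthalo green, x4 = kg of chrome yellow.
Minimise 2.6x1 + 0.93x2 + 27.83x3 + 7.78x4 s.t.:
  87x1 + 47x2 + 37x3 + 18x4 ≤ 280   (oil absorption)
  27x4 ≥ 50   (red component)
  88x3 + 247x4 ≥ 310   (yellow component)
  290x1 + 20x2 + 66x3 + 146x4 ≥ 130   (hiding power)
  x1, x2, x3, x4 ≥ 0.
The minimum-cost mix takes nothing from carbon black, kaolin, phthalo green — only chrome yellow. Binding constraint: red component.
Solving gives x4 = 1.852.
Objective = 7.78·1.852 = 14.4086.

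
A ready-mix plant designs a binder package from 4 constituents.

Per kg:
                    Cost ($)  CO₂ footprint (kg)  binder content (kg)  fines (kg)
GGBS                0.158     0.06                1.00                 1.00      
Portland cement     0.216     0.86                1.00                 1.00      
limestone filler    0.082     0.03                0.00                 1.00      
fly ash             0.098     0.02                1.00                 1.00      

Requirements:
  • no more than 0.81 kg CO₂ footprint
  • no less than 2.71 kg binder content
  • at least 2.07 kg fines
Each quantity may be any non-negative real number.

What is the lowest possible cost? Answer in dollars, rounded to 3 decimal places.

$0.266

Let x1 = kg of GGBS, x2 = kg of Portland cement, x3 = kg of limestone filler, x4 = kg of fly ash.
Minimise 0.158x1 + 0.216x2 + 0.082x3 + 0.098x4 subject to:
  0.06x1 + 0.86x2 + 0.03x3 + 0.02x4 ≤ 0.81   (CO₂ footprint)
  1x1 + 1x2 + 1x4 ≥ 2.71   (binder content)
  1x1 + 1x2 + 1x3 + 1x4 ≥ 2.07   (fines)
  x1, x2, x3, x4 ≥ 0.
At the optimum only fly ash is positive (GGBS, Portland cement, limestone filler = 0). There the binder content constraint is tight.
That vertex is x4 = 2.71.
Objective = 0.098·2.71 = 0.26558.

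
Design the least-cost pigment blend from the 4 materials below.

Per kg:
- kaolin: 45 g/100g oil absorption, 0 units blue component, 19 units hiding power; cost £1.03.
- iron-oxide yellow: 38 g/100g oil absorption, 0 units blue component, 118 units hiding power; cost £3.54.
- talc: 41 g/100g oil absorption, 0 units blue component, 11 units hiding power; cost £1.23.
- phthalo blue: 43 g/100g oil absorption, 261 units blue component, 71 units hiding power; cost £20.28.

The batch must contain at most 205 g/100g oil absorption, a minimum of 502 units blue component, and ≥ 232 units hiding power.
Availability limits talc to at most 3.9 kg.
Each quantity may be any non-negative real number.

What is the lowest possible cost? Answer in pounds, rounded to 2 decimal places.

Set it up as a linear program. Let x1 = kg of kaolin, x2 = kg of iron-oxide yellow, x3 = kg of talc, x4 = kg of phthalo blue.
min 1.03x1 + 3.54x2 + 1.23x3 + 20.28x4 s.t.:
  45x1 + 38x2 + 41x3 + 43x4 ≤ 205   (oil absorption)
  261x4 ≥ 502   (blue component)
  19x1 + 118x2 + 11x3 + 71x4 ≥ 232   (hiding power)
  x3 ≤ 3.9
  x1, x2, x3, x4 ≥ 0.
The cheapest feasible vertex uses only iron-oxide yellow, phthalo blue; kaolin, talc are not used. There the blue component and hiding power constraints are tight.
So iron-oxide yellow = 0.80882 kg, phthalo blue = 1.9234 kg.
Cost = 3.54·0.80882 + 20.28·1.9234 = 41.8698.

£41.87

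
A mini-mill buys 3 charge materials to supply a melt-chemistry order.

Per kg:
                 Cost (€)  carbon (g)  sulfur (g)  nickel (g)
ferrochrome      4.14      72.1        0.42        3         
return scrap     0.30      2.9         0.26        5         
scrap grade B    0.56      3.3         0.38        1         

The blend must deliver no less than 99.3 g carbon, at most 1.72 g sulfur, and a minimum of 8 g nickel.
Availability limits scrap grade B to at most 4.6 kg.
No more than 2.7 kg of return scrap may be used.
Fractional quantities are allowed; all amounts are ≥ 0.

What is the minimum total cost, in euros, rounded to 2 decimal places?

Let x1 = kg of ferrochrome, x2 = kg of return scrap, x3 = kg of scrap grade B.
Minimise 4.14x1 + 0.3x2 + 0.56x3 subject to:
  72.1x1 + 2.9x2 + 3.3x3 ≥ 99.3   (carbon)
  0.42x1 + 0.26x2 + 0.38x3 ≤ 1.72   (sulfur)
  3x1 + 5x2 + 1x3 ≥ 8   (nickel)
  x3 ≤ 4.6
  x2 ≤ 2.7
  x1, x2, x3 ≥ 0.
The minimum-cost mix takes nothing from scrap grade B — only ferrochrome, return scrap. There the carbon and nickel constraints are tight.
Optimal quantities: ferrochrome = 1.345 kg, return scrap = 0.7928 kg.
Cost = 4.14·1.345 + 0.3·0.7928 = 5.8061.

€5.81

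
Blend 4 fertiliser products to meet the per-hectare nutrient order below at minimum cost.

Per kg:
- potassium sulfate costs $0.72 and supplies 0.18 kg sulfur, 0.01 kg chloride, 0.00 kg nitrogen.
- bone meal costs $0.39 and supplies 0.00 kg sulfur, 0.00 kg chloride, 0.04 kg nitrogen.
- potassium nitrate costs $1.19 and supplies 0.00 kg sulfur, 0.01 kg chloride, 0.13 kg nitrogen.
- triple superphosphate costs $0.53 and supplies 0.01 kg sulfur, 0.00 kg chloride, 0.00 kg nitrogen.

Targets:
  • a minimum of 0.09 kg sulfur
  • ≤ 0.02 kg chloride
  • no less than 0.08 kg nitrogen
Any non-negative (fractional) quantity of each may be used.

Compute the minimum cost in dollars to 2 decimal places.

$1.09

Let x1 = kg of potassium sulfate, x2 = kg of bone meal, x3 = kg of potassium nitrate, x4 = kg of triple superphosphate.
Minimise 0.72x1 + 0.39x2 + 1.19x3 + 0.53x4 subject to:
  0.18x1 + 0.01x4 ≥ 0.09   (sulfur)
  0.01x1 + 0.01x3 ≤ 0.02   (chloride)
  0.04x2 + 0.13x3 ≥ 0.08   (nitrogen)
  x1, x2, x3, x4 ≥ 0.
The cheapest feasible vertex uses only potassium sulfate, potassium nitrate; bone meal, triple superphosphate are not used. Binding constraints: sulfur and nitrogen.
That vertex is x1 = 0.5, x3 = 0.6154.
Cost = 0.72·0.5 + 1.19·0.6154 = 1.0923.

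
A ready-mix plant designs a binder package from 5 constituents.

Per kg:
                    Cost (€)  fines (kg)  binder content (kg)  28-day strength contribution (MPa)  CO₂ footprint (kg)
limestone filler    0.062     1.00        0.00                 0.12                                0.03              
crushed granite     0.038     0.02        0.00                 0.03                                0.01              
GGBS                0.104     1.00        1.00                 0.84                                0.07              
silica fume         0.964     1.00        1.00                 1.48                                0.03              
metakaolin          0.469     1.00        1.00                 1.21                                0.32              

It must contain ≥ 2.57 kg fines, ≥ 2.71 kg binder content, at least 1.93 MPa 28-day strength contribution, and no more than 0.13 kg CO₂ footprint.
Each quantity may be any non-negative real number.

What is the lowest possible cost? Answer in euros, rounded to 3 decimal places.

€1.565

Treat it as an LP. Let x1 = kg of limestone filler, x2 = kg of crushed granite, x3 = kg of GGBS, x4 = kg of silica fume, x5 = kg of metakaolin.
min 0.062x1 + 0.038x2 + 0.104x3 + 0.964x4 + 0.469x5 subject to:
  1x1 + 0.02x2 + 1x3 + 1x4 + 1x5 ≥ 2.57   (fines)
  1x3 + 1x4 + 1x5 ≥ 2.71   (binder content)
  0.12x1 + 0.03x2 + 0.84x3 + 1.48x4 + 1.21x5 ≥ 1.93   (28-day strength contribution)
  0.03x1 + 0.01x2 + 0.07x3 + 0.03x4 + 0.32x5 ≤ 0.13   (CO₂ footprint)
  x1, x2, x3, x4, x5 ≥ 0.
The minimum-cost mix takes nothing from limestone filler, crushed granite, metakaolin — only GGBS, silica fume. There the binder content and CO₂ footprint constraints are tight.
Solving gives x3 = 1.218, x4 = 1.492.
Objective = 0.104·1.218 + 0.964·1.492 = 1.56496.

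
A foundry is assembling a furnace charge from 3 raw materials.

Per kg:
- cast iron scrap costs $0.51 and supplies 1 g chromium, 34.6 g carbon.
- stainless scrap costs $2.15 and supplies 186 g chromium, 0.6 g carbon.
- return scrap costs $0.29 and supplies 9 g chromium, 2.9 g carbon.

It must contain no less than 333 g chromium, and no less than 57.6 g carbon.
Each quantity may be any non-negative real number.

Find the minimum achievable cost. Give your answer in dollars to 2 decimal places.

Let x1 = kg of cast iron scrap, x2 = kg of stainless scrap, x3 = kg of return scrap.
min 0.51x1 + 2.15x2 + 0.29x3 with:
  1x1 + 186x2 + 9x3 ≥ 333   (chromium)
  34.6x1 + 0.6x2 + 2.9x3 ≥ 57.6   (carbon)
  x1, x2, x3 ≥ 0.
At the optimum only cast iron scrap, stainless scrap are positive (return scrap = 0). There the chromium and carbon constraints are tight.
Solving gives x1 = 1.634, x2 = 1.782.
Objective = 0.51·1.634 + 2.15·1.782 = 4.6646.

$4.66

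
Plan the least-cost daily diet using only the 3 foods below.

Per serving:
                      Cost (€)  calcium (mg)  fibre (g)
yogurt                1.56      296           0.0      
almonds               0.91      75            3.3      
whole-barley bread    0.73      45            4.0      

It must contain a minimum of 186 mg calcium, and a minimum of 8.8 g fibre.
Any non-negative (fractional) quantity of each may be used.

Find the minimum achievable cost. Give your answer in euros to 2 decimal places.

Let x1 = servings of yogurt, x2 = servings of almonds, x3 = servings of whole-barley bread.
min 1.56x1 + 0.91x2 + 0.73x3 subject to:
  296x1 + 75x2 + 45x3 ≥ 186   (calcium)
  3.3x2 + 4x3 ≥ 8.8   (fibre)
  x1, x2, x3 ≥ 0.
The minimum-cost mix takes nothing from almonds — only yogurt, whole-barley bread. The calcium and fibre requirements are met with equality.
So yogurt = 0.2939 servings, whole-barley bread = 2.2 servings.
Total cost: 1.56·0.2939 + 0.73·2.2 = 2.0645.

€2.06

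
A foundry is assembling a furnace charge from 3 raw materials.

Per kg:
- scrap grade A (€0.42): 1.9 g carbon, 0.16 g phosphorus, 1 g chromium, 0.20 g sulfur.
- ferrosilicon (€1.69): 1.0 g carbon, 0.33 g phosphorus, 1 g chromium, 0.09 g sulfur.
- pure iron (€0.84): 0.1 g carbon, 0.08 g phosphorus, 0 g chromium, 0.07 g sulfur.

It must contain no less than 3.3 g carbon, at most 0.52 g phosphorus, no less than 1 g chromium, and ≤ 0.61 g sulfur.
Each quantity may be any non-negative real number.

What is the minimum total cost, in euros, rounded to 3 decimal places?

€0.729

Let x1 = kg of scrap grade A, x2 = kg of ferrosilicon, x3 = kg of pure iron.
Minimize 0.42x1 + 1.69x2 + 0.84x3 s.t.:
  1.9x1 + 1x2 + 0.1x3 ≥ 3.3   (carbon)
  0.16x1 + 0.33x2 + 0.08x3 ≤ 0.52   (phosphorus)
  1x1 + 1x2 ≥ 1   (chromium)
  0.2x1 + 0.09x2 + 0.07x3 ≤ 0.61   (sulfur)
  x1, x2, x3 ≥ 0.
The cheapest feasible vertex uses only scrap grade A; ferrosilicon, pure iron are not used. There the carbon constraint is tight.
Optimal quantities: scrap grade A = 1.7368 kg.
Cost = 0.42·1.7368 = 0.72946.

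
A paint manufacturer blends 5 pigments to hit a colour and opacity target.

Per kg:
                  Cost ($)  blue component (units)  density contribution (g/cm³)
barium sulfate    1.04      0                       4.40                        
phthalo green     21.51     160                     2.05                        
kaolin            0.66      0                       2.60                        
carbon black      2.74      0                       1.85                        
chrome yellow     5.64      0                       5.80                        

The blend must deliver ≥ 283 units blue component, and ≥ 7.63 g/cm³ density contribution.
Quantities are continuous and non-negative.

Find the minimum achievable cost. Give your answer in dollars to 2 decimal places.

Treat it as an LP. Let x1 = kg of barium sulfate, x2 = kg of phthalo green, x3 = kg of kaolin, x4 = kg of carbon black, x5 = kg of chrome yellow.
min 1.04x1 + 21.51x2 + 0.66x3 + 2.74x4 + 5.64x5 with:
  160x2 ≥ 283   (blue component)
  4.4x1 + 2.05x2 + 2.6x3 + 1.85x4 + 5.8x5 ≥ 7.63   (density contribution)
  x1, x2, x3, x4, x5 ≥ 0.
At the optimum only barium sulfate, phthalo green are positive (kaolin, carbon black, chrome yellow = 0). There the blue component and density contribution constraints are tight.
Solving gives x1 = 0.91001, x2 = 1.7688.
Objective = 1.04·0.91001 + 21.51·1.7688 = 38.9933.

$38.99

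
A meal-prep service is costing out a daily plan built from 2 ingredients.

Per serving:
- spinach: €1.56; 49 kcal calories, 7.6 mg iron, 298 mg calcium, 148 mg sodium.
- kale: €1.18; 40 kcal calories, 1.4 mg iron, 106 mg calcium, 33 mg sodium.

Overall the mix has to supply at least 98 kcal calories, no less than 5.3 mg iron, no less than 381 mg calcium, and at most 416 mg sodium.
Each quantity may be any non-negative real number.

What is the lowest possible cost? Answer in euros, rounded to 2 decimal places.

€2.97

Let x1 = servings of spinach, x2 = servings of kale.
Minimize 1.56x1 + 1.18x2 with:
  49x1 + 40x2 ≥ 98   (calories)
  7.6x1 + 1.4x2 ≥ 5.3   (iron)
  298x1 + 106x2 ≥ 381   (calcium)
  148x1 + 33x2 ≤ 416   (sodium)
  x1, x2 ≥ 0.
Both inputs are positive at the optimum. Binding constraints: calories and calcium.
That vertex is x1 = 0.7214, x2 = 1.566.
Objective = 1.56·0.7214 + 1.18·1.566 = 2.9733.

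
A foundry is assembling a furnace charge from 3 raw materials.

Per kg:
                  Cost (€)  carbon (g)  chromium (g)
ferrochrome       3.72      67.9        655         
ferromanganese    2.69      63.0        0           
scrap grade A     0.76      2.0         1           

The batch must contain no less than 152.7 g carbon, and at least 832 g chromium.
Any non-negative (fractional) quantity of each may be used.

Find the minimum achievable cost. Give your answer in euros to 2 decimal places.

Let x1 = kg of ferrochrome, x2 = kg of ferromanganese, x3 = kg of scrap grade A.
Minimize 3.72x1 + 2.69x2 + 0.76x3 with:
  67.9x1 + 63x2 + 2x3 ≥ 152.7   (carbon)
  655x1 + 1x3 ≥ 832   (chromium)
  x1, x2, x3 ≥ 0.
The optimal basis is {ferrochrome, ferromanganese}; scrap grade A drops out. There the carbon and chromium constraints are tight.
Solving gives x1 = 1.27, x2 = 1.055.
Total cost: 3.72·1.27 + 2.69·1.055 = 7.5624.

€7.56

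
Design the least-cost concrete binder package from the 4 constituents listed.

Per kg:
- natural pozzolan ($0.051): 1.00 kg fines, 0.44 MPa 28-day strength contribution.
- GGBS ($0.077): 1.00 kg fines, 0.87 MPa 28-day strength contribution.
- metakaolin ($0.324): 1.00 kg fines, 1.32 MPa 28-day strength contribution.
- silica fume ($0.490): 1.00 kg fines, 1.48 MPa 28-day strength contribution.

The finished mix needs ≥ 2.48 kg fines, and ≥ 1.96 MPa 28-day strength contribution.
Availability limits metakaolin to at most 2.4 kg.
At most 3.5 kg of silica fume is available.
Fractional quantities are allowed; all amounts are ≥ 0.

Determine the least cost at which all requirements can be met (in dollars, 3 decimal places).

$0.179

Set it up as a linear program. Let x1 = kg of natural pozzolan, x2 = kg of GGBS, x3 = kg of metakaolin, x4 = kg of silica fume.
Minimize 0.051x1 + 0.077x2 + 0.324x3 + 0.49x4 with:
  1x1 + 1x2 + 1x3 + 1x4 ≥ 2.48   (fines)
  0.44x1 + 0.87x2 + 1.32x3 + 1.48x4 ≥ 1.96   (28-day strength contribution)
  x3 ≤ 2.4
  x4 ≤ 3.5
  x1, x2, x3, x4 ≥ 0.
The minimum-cost mix takes nothing from metakaolin, silica fume — only natural pozzolan, GGBS. There the fines and 28-day strength contribution constraints are tight.
So natural pozzolan = 0.4595 kg, GGBS = 2.02 kg.
Hence cost = 0.051·0.4595 + 0.077·2.02 = $0.17897.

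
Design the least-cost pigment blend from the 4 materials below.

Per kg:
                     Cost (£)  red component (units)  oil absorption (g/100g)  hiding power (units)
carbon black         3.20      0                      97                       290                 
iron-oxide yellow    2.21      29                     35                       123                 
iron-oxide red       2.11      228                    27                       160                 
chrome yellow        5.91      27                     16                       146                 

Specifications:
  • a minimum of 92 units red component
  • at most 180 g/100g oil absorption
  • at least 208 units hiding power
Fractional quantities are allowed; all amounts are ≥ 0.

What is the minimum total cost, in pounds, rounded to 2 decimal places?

£2.43

Let x1 = kg of carbon black, x2 = kg of iron-oxide yellow, x3 = kg of iron-oxide red, x4 = kg of chrome yellow.
min 3.2x1 + 2.21x2 + 2.11x3 + 5.91x4 subject to:
  29x2 + 228x3 + 27x4 ≥ 92   (red component)
  97x1 + 35x2 + 27x3 + 16x4 ≤ 180   (oil absorption)
  290x1 + 123x2 + 160x3 + 146x4 ≥ 208   (hiding power)
  x1, x2, x3, x4 ≥ 0.
The minimum-cost mix takes nothing from iron-oxide yellow, chrome yellow — only carbon black, iron-oxide red. Binding constraints: red component and hiding power.
So carbon black = 0.4946 kg, iron-oxide red = 0.4035 kg.
Cost = 3.2·0.4946 + 2.11·0.4035 = 2.4341.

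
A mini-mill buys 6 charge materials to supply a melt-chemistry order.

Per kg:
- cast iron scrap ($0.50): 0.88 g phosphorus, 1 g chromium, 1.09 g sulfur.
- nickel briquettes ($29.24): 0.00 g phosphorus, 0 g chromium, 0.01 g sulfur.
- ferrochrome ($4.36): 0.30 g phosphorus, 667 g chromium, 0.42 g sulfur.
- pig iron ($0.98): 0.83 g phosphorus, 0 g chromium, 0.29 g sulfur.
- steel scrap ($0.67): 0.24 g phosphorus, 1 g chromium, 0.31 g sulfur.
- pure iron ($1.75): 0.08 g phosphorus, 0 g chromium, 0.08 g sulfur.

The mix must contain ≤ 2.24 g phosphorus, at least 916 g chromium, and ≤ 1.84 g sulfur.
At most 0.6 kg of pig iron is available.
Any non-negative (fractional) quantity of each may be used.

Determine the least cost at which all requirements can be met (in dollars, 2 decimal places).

Let x1 = kg of cast iron scrap, x2 = kg of nickel briquettes, x3 = kg of ferrochrome, x4 = kg of pig iron, x5 = kg of steel scrap, x6 = kg of pure iron.
Minimize 0.5x1 + 29.24x2 + 4.36x3 + 0.98x4 + 0.67x5 + 1.75x6 with:
  0.88x1 + 0.3x3 + 0.83x4 + 0.24x5 + 0.08x6 ≤ 2.24   (phosphorus)
  1x1 + 667x3 + 1x5 ≥ 916   (chromium)
  1.09x1 + 0.01x2 + 0.42x3 + 0.29x4 + 0.31x5 + 0.08x6 ≤ 1.84   (sulfur)
  x4 ≤ 0.6
  x1, x2, x3, x4, x5, x6 ≥ 0.
The minimum-cost mix takes nothing from cast iron scrap, nickel briquettes, pig iron, steel scrap, pure iron — only ferrochrome. There the chromium constraint is tight.
So ferrochrome = 1.373 kg.
Cost = 4.36·1.373 = 5.9863.

$5.99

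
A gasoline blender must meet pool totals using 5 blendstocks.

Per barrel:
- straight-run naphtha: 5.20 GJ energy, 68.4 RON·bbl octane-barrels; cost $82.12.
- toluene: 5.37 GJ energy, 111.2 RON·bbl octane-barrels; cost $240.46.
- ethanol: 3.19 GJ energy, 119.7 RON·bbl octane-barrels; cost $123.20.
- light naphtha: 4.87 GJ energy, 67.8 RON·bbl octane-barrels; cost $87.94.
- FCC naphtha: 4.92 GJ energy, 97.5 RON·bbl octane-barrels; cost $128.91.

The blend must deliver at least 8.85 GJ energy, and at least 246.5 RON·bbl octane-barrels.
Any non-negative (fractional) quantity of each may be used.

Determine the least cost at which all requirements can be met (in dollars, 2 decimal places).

Let x1 = barrels of straight-run naphtha, x2 = barrels of toluene, x3 = barrels of ethanol, x4 = barrels of light naphtha, x5 = barrels of FCC naphtha.
min 82.12x1 + 240.46x2 + 123.2x3 + 87.94x4 + 128.91x5 subject to:
  5.2x1 + 5.37x2 + 3.19x3 + 4.87x4 + 4.92x5 ≥ 8.85   (energy)
  68.4x1 + 111.2x2 + 119.7x3 + 67.8x4 + 97.5x5 ≥ 246.5   (octane-barrels)
  x1, x2, x3, x4, x5 ≥ 0.
The minimum-cost mix takes nothing from toluene, light naphtha, FCC naphtha — only straight-run naphtha, ethanol. There the energy and octane-barrels constraints are tight.
That vertex is x1 = 0.67536, x3 = 1.6734.
Hence cost = 82.12·0.67536 + 123.2·1.6734 = $261.6234.

$261.62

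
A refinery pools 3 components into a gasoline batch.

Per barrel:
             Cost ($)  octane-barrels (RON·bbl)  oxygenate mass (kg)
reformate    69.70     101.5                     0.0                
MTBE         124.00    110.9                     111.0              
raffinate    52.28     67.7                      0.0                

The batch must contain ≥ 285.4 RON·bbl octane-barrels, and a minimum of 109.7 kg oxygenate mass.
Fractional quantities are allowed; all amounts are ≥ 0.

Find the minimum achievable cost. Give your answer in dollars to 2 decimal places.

Let x1 = barrels of reformate, x2 = barrels of MTBE, x3 = barrels of raffinate.
min 69.7x1 + 124x2 + 52.28x3 subject to:
  101.5x1 + 110.9x2 + 67.7x3 ≥ 285.4   (octane-barrels)
  111x2 ≥ 109.7   (oxygenate mass)
  x1, x2, x3 ≥ 0.
The optimal basis is {reformate, MTBE}; raffinate drops out. There the octane-barrels and oxygenate mass constraints are tight.
So reformate = 1.732 barrels, MTBE = 0.9883 barrels.
Objective = 69.7·1.732 + 124·0.9883 = 243.2696.

$243.27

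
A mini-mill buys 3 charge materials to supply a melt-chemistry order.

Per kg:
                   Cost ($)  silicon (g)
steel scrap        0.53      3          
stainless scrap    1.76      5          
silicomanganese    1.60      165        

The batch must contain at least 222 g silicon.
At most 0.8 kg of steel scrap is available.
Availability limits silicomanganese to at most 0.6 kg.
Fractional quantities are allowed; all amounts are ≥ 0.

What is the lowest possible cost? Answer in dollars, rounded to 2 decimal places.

$43.84

Let x1 = kg of steel scrap, x2 = kg of stainless scrap, x3 = kg of silicomanganese.
min 0.53x1 + 1.76x2 + 1.6x3 subject to:
  3x1 + 5x2 + 165x3 ≥ 222   (silicon)
  x1 ≤ 0.8
  x3 ≤ 0.6
  x1, x2, x3 ≥ 0.
All 3 inputs are positive at the optimum. There the silicon, the steel scrap cap, the silicomanganese cap constraints are tight.
Optimal quantities: steel scrap = 0.8 kg, stainless scrap = 24.12 kg, silicomanganese = 0.6 kg.
Objective = 0.53·0.8 + 1.76·24.12 + 1.6·0.6 = 43.8352.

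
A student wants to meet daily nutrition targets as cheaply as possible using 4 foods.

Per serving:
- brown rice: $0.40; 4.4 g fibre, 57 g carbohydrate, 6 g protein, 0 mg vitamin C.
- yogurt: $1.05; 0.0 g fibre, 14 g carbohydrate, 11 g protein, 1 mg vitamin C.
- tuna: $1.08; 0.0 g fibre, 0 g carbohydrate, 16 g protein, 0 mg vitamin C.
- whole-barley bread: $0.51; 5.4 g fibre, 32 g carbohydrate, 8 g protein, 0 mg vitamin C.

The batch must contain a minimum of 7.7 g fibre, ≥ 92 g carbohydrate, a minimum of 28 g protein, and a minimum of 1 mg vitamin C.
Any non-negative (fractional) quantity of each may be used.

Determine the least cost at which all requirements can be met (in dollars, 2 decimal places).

$2.14

Let x1 = servings of brown rice, x2 = servings of yogurt, x3 = servings of tuna, x4 = servings of whole-barley bread.
Minimise 0.4x1 + 1.05x2 + 1.08x3 + 0.51x4 s.t.:
  4.4x1 + 5.4x4 ≥ 7.7   (fibre)
  57x1 + 14x2 + 32x4 ≥ 92   (carbohydrate)
  6x1 + 11x2 + 16x3 + 8x4 ≥ 28   (protein)
  1x2 ≥ 1   (vitamin C)
  x1, x2, x3, x4 ≥ 0.
At the optimum only brown rice, yogurt, whole-barley bread are positive (tuna = 0). Binding constraints: carbohydrate, protein, vitamin C.
That vertex is x1 = 0.303, x2 = 1, x4 = 1.898.
Cost = 0.4·0.303 + 1.05·1 + 0.51·1.898 = 2.1392.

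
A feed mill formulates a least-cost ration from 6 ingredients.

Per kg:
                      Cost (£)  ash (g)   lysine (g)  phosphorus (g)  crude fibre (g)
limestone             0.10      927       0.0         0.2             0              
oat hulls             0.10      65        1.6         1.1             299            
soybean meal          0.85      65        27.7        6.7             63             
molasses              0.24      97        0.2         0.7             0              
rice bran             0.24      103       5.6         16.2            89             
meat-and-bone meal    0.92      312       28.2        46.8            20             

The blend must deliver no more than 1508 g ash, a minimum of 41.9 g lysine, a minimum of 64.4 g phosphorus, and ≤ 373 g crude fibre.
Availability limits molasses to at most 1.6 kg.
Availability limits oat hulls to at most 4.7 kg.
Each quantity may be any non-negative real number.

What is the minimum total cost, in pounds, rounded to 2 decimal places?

£1.36

Let x1 = kg of limestone, x2 = kg of oat hulls, x3 = kg of soybean meal, x4 = kg of molasses, x5 = kg of rice bran, x6 = kg of meat-and-bone meal.
Minimize 0.1x1 + 0.1x2 + 0.85x3 + 0.24x4 + 0.24x5 + 0.92x6 with:
  927x1 + 65x2 + 65x3 + 97x4 + 103x5 + 312x6 ≤ 1508   (ash)
  1.6x2 + 27.7x3 + 0.2x4 + 5.6x5 + 28.2x6 ≥ 41.9   (lysine)
  0.2x1 + 1.1x2 + 6.7x3 + 0.7x4 + 16.2x5 + 46.8x6 ≥ 64.4   (phosphorus)
  299x2 + 63x3 + 89x5 + 20x6 ≤ 373   (crude fibre)
  x4 ≤ 1.6
  x2 ≤ 4.7
  x1, x2, x3, x4, x5, x6 ≥ 0.
The cheapest feasible vertex uses only soybean meal, meat-and-bone meal; limestone, oat hulls, molasses, rice bran are not used. There the lysine and phosphorus constraints are tight.
Optimal quantities: soybean meal = 0.1308 kg, meat-and-bone meal = 1.357 kg.
Total cost: 0.85·0.1308 + 0.92·1.357 = 1.3596.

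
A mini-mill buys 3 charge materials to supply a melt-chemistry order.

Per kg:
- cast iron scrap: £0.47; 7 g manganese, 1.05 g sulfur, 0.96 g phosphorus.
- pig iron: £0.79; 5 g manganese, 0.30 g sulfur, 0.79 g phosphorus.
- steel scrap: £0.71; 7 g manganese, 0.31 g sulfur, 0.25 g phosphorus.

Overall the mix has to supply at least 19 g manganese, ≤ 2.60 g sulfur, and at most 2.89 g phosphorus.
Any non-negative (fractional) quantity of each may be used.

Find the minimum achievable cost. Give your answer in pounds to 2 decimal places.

£1.36

Let x1 = kg of cast iron scrap, x2 = kg of pig iron, x3 = kg of steel scrap.
Minimise 0.47x1 + 0.79x2 + 0.71x3 with:
  7x1 + 5x2 + 7x3 ≥ 19   (manganese)
  1.05x1 + 0.3x2 + 0.31x3 ≤ 2.6   (sulfur)
  0.96x1 + 0.79x2 + 0.25x3 ≤ 2.89   (phosphorus)
  x1, x2, x3 ≥ 0.
The minimum-cost mix takes nothing from pig iron — only cast iron scrap, steel scrap. There the manganese and sulfur constraints are tight.
That vertex is x1 = 2.376, x3 = 0.3378.
Total cost: 0.47·2.376 + 0.71·0.3378 = 1.3566.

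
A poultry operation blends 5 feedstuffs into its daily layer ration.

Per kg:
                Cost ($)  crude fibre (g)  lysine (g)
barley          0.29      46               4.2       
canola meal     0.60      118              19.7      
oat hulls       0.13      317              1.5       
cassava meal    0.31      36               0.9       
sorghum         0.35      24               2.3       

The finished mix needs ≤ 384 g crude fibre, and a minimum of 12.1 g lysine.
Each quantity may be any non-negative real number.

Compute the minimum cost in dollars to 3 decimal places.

Set it up as a linear program. Let x1 = kg of barley, x2 = kg of canola meal, x3 = kg of oat hulls, x4 = kg of cassava meal, x5 = kg of sorghum.
Minimise 0.29x1 + 0.6x2 + 0.13x3 + 0.31x4 + 0.35x5 subject to:
  46x1 + 118x2 + 317x3 + 36x4 + 24x5 ≤ 384   (crude fibre)
  4.2x1 + 19.7x2 + 1.5x3 + 0.9x4 + 2.3x5 ≥ 12.1   (lysine)
  x1, x2, x3, x4, x5 ≥ 0.
The minimum-cost mix takes nothing from barley, oat hulls, cassava meal, sorghum — only canola meal. There the lysine constraint is tight.
Optimal quantities: canola meal = 0.6142 kg.
Hence cost = 0.6·0.6142 = $0.36852.

$0.369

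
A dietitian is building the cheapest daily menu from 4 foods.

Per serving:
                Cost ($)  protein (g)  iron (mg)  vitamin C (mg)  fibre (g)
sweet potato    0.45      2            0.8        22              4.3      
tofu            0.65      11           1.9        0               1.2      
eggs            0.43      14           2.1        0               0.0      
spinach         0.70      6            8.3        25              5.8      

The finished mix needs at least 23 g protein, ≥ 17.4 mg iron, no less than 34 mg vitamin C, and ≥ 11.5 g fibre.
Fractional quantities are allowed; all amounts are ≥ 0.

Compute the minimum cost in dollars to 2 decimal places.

This is a linear program. Let x1 = servings of sweet potato, x2 = servings of tofu, x3 = servings of eggs, x4 = servings of spinach.
Minimise 0.45x1 + 0.65x2 + 0.43x3 + 0.7x4 s.t.:
  2x1 + 11x2 + 14x3 + 6x4 ≥ 23   (protein)
  0.8x1 + 1.9x2 + 2.1x3 + 8.3x4 ≥ 17.4   (iron)
  22x1 + 25x4 ≥ 34   (vitamin C)
  4.3x1 + 1.2x2 + 5.8x4 ≥ 11.5   (fibre)
  x1, x2, x3, x4 ≥ 0.
The cheapest feasible vertex uses only eggs, spinach; sweet potato, tofu are not used. The protein and fibre requirements are met with equality.
That vertex is x3 = 0.7931, x4 = 1.983.
Hence cost = 0.43·0.7931 + 0.7·1.983 = $1.7291.

$1.73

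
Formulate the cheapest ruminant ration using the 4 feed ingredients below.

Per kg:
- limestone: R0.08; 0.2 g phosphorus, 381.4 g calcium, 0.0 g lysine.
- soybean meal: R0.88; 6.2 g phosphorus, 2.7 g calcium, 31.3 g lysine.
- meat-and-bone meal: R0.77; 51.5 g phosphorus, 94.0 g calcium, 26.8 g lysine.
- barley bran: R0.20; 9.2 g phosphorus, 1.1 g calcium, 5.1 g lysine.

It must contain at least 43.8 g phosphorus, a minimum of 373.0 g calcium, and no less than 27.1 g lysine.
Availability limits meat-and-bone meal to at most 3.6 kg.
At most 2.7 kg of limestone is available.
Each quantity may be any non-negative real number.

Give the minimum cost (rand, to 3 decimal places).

Let x1 = kg of limestone, x2 = kg of soybean meal, x3 = kg of meat-and-bone meal, x4 = kg of barley bran.
Minimise 0.08x1 + 0.88x2 + 0.77x3 + 0.2x4 subject to:
  0.2x1 + 6.2x2 + 51.5x3 + 9.2x4 ≥ 43.8   (phosphorus)
  381.4x1 + 2.7x2 + 94x3 + 1.1x4 ≥ 373   (calcium)
  31.3x2 + 26.8x3 + 5.1x4 ≥ 27.1   (lysine)
  x3 ≤ 3.6
  x1 ≤ 2.7
  x1, x2, x3, x4 ≥ 0.
The optimal basis is {limestone, meat-and-bone meal}; soybean meal, barley bran drop out. There the calcium and lysine constraints are tight.
That vertex is x1 = 0.7288, x3 = 1.011.
Cost = 0.08·0.7288 + 0.77·1.011 = 0.83677.

R0.837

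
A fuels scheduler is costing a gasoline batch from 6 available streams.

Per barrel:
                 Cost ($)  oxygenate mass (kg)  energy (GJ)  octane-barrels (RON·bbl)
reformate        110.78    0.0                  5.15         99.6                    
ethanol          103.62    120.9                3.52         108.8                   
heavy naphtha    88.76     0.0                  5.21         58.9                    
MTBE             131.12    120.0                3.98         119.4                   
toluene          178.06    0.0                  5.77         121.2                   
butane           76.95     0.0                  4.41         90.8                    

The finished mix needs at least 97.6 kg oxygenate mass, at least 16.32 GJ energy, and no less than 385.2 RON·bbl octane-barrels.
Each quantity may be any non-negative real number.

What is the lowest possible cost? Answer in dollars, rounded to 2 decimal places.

This is a linear program. Let x1 = barrels of reformate, x2 = barrels of ethanol, x3 = barrels of heavy naphtha, x4 = barrels of MTBE, x5 = barrels of toluene, x6 = barrels of butane.
Minimise 110.78x1 + 103.62x2 + 88.76x3 + 131.12x4 + 178.06x5 + 76.95x6 s.t.:
  120.9x2 + 120x4 ≥ 97.6   (oxygenate mass)
  5.15x1 + 3.52x2 + 5.21x3 + 3.98x4 + 5.77x5 + 4.41x6 ≥ 16.32   (energy)
  99.6x1 + 108.8x2 + 58.9x3 + 119.4x4 + 121.2x5 + 90.8x6 ≥ 385.2   (octane-barrels)
  x1, x2, x3, x4, x5, x6 ≥ 0.
The cheapest feasible vertex uses only ethanol, butane; reformate, heavy naphtha, MTBE, toluene are not used. Binding constraints: oxygenate mass and octane-barrels.
Optimal quantities: ethanol = 0.8073 barrels, butane = 3.275 barrels.
Hence cost = 103.62·0.8073 + 76.95·3.275 = $335.6637.

$335.66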